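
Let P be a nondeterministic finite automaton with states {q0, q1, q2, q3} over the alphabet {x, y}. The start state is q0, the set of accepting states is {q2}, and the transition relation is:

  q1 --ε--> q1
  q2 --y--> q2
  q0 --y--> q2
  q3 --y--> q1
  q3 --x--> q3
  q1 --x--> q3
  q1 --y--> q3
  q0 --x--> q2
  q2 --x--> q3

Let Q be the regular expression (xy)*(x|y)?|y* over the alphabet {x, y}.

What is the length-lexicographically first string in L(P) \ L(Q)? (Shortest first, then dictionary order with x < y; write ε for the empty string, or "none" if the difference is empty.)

The string xyyy is accepted by P but not by Q.
No shorter string lies in the difference, and xyyy is the lexicographically first length-4 string in L(P) \ L(Q).

xyyy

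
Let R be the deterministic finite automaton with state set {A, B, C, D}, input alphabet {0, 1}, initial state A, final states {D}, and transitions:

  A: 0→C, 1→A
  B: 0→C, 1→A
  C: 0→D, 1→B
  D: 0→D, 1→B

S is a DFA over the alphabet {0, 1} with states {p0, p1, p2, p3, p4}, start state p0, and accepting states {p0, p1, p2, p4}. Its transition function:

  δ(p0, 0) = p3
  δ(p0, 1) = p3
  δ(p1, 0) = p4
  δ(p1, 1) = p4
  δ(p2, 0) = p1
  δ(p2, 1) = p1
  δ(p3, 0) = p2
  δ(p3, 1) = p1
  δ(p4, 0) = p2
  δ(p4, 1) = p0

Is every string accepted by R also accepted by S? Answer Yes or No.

Exploring the product automaton R × S from the start pair (A, p0), following both machines on each input symbol, reaches 13 state pairs: (A, p0), (C, p3), (A, p3), (D, p2), (B, p1), (C, p2), (A, p1), (D, p1), (C, p4), (A, p4), (D, p4), (B, p4), (B, p0).
R accepts in {D} and S accepts in {p0, p1, p2, p4}. The reachable pairs whose R-component is accepting are (D, p2), (D, p1), (D, p4); in each of them the S-component is accepting too, so the product for L(R) \ L(S) (R-component accepting, S-component rejecting) has no reachable accepting pair and the difference is empty.
Hence every string in L(R) is also in L(S).

Yes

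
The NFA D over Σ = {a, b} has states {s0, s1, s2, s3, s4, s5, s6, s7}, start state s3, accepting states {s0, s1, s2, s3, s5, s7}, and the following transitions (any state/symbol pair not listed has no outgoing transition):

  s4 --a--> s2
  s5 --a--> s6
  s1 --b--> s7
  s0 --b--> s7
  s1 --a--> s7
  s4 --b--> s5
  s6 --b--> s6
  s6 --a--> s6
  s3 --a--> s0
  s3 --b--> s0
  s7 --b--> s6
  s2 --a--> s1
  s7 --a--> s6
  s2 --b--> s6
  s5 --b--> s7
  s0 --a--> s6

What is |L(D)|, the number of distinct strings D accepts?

The useful subgraph on states {s0, s3, s7} is acyclic, so L(D) is finite; the longest accepting path visits 3 useful states, giving maximum string length 2.
Counting accepting paths from s3 by length: 1 of length 0, 2 of length 1, 2 of length 2. Total 5.

5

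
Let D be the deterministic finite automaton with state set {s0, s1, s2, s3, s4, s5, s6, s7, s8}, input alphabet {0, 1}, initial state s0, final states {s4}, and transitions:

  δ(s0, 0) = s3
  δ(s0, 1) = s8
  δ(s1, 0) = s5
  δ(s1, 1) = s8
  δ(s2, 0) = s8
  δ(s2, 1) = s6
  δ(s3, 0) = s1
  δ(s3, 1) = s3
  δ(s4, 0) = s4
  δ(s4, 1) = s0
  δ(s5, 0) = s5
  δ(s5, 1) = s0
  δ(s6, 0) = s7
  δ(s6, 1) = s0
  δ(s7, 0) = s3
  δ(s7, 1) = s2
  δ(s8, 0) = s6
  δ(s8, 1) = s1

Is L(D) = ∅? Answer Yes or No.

Yes

The states reachable from the start state are {s0, s1, s2, s3, s5, s6, s7, s8}.
None of the accepting states {s4} is reachable, so no string is accepted and L(D) = ∅.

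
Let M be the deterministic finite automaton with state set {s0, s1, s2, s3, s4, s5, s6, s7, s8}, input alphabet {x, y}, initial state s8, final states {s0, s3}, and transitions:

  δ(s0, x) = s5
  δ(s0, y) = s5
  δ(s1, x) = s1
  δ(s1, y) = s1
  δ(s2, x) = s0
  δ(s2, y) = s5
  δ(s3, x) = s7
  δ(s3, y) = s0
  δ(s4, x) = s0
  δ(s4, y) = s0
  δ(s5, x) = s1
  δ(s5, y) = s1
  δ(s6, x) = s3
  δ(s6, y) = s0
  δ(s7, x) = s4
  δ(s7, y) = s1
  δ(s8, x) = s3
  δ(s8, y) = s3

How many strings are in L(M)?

8

The useful subgraph on states {s0, s3, s4, s7, s8} is acyclic, so L(M) is finite; the longest accepting path visits 5 useful states, giving maximum string length 4.
Counting accepting paths from s8 by length: 2 of length 1, 2 of length 2, 4 of length 4. Total 8.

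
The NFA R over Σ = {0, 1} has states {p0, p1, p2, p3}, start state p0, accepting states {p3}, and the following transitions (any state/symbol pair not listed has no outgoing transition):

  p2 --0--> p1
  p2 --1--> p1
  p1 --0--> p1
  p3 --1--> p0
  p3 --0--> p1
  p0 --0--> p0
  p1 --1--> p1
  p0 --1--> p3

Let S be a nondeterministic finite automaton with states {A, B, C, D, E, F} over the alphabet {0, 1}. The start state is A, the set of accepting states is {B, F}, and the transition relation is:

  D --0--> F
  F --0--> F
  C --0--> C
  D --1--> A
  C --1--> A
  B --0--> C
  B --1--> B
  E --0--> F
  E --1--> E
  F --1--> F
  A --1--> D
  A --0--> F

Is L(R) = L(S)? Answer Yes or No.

No

The string 1 is accepted by R but rejected by S.
So L(R) ≠ L(S).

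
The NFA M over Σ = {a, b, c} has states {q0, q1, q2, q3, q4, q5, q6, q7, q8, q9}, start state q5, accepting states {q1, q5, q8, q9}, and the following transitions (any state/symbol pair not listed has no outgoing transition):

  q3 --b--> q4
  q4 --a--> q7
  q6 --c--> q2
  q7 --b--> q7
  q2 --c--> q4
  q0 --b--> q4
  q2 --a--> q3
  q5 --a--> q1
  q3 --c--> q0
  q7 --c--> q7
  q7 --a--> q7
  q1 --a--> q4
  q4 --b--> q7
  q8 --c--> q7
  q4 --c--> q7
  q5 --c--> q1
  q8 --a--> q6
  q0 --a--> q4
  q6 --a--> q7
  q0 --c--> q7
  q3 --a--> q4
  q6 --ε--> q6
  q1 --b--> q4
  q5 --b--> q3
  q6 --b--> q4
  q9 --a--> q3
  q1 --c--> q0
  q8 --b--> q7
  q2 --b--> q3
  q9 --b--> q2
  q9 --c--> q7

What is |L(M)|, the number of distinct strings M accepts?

The useful subgraph on states {q1, q5} is acyclic, so L(M) is finite; the longest accepting path visits 2 useful states, giving maximum string length 1.
Counting accepting paths from q5 by length: 1 of length 0, 2 of length 1. Total 3.

3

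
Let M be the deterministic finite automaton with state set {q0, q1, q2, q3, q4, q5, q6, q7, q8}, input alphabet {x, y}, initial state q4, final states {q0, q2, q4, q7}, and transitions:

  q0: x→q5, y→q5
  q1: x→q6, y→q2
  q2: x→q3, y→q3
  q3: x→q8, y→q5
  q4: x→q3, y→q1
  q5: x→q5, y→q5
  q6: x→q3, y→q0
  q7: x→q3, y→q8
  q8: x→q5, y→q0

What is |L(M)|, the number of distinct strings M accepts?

7

The useful subgraph on states {q0, q1, q2, q3, q4, q6, q8} is acyclic, so L(M) is finite; the longest accepting path visits 6 useful states, giving maximum string length 5.
Counting accepting paths from q4 by length: 1 of length 0, 1 of length 2, 2 of length 3, 3 of length 5. Total 7.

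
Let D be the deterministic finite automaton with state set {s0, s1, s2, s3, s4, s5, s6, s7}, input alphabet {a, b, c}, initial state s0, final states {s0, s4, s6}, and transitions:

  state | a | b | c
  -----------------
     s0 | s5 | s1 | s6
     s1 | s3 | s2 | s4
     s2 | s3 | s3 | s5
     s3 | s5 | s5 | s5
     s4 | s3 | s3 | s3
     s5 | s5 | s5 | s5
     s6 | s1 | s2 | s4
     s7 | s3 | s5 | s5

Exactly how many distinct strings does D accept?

5

The useful subgraph on states {s0, s1, s4, s6} is acyclic, so L(D) is finite; the longest accepting path visits 4 useful states, giving maximum string length 3.
Counting accepting paths from s0 by length: 1 of length 0, 1 of length 1, 2 of length 2, 1 of length 3. Total 5.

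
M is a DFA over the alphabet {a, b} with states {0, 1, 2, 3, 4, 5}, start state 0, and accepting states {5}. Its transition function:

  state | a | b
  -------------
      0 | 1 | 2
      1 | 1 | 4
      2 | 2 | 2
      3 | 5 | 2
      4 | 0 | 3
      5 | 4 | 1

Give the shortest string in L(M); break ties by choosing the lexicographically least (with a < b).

A breadth-first search from 0 reaches an accepting state first via the path 0 → 1 → 4 → 3 → 5 on input abba.
No string of length < 4 is accepted (BFS exhausts all shorter strings without reaching an accepting state), and abba is the lexicographically least accepting string of length 4.

abba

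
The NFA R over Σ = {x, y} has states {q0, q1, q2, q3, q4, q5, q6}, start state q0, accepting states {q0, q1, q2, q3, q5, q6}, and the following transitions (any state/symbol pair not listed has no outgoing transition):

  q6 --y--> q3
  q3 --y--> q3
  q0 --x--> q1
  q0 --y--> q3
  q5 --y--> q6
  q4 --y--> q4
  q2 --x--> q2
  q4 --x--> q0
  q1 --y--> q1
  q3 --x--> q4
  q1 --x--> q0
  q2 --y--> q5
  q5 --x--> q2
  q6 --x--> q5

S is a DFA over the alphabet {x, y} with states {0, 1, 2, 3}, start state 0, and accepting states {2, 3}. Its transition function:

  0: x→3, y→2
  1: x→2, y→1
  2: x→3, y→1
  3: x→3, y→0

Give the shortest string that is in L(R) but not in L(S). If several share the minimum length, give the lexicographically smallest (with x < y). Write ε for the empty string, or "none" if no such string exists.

The empty string ε is accepted by R but not by S.
Since ε is the unique shortest string, it is the required witness.

ε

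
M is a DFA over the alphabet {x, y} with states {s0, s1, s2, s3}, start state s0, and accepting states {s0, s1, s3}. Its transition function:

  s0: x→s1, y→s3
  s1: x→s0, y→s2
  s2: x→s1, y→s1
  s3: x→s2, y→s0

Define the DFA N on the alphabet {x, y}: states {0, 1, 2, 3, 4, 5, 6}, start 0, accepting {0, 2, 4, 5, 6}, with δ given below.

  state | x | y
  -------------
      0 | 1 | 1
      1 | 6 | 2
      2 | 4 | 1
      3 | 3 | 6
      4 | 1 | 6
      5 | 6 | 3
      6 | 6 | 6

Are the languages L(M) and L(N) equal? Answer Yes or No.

The string x is accepted by M but rejected by N.
So L(M) ≠ L(N).

No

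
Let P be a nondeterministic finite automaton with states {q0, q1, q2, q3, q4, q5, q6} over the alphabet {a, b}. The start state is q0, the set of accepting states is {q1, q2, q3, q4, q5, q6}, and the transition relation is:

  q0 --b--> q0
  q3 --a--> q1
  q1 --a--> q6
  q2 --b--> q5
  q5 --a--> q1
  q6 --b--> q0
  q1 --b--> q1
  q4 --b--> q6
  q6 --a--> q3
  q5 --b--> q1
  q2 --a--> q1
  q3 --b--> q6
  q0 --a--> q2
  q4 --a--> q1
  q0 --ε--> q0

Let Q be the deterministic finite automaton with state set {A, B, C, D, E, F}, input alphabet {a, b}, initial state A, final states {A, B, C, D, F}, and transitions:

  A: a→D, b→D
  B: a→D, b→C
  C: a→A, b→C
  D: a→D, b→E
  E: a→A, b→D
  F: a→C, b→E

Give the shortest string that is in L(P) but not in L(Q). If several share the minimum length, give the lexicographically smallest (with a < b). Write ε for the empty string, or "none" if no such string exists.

The string ab is accepted by P but not by Q.
No shorter string lies in the difference, and ab is the lexicographically first length-2 string in L(P) \ L(Q).

ab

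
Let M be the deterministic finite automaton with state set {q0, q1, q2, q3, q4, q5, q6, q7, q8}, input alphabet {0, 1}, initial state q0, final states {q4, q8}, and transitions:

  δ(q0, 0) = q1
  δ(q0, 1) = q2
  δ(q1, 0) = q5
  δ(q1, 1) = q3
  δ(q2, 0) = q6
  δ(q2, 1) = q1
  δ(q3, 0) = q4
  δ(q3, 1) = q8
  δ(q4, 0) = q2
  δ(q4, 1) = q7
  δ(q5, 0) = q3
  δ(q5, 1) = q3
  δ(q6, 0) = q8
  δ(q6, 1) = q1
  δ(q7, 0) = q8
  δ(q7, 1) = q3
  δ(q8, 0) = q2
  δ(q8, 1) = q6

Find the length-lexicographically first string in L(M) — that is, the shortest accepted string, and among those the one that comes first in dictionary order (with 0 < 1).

A breadth-first search from q0 reaches an accepting state first via the path q0 → q1 → q3 → q4 on input 010.
No string of length < 3 is accepted (BFS exhausts all shorter strings without reaching an accepting state), and 010 is the lexicographically least accepting string of length 3.

010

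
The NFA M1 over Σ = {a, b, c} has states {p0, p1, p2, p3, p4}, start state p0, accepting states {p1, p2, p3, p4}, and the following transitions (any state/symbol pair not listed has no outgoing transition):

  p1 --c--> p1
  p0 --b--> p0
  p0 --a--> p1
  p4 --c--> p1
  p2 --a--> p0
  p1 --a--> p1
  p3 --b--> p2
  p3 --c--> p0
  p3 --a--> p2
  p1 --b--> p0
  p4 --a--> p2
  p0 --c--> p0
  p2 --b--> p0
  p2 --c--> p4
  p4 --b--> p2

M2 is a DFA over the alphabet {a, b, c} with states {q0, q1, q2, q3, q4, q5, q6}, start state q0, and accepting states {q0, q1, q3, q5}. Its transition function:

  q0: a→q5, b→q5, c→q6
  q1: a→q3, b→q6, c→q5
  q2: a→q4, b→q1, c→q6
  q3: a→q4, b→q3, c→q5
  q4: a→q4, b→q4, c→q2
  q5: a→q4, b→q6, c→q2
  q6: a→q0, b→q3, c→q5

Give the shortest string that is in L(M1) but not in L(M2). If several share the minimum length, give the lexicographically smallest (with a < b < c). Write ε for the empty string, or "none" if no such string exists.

The string aa is accepted by M1 but not by M2.
No shorter string lies in the difference, and aa is the lexicographically first length-2 string in L(M1) \ L(M2).

aa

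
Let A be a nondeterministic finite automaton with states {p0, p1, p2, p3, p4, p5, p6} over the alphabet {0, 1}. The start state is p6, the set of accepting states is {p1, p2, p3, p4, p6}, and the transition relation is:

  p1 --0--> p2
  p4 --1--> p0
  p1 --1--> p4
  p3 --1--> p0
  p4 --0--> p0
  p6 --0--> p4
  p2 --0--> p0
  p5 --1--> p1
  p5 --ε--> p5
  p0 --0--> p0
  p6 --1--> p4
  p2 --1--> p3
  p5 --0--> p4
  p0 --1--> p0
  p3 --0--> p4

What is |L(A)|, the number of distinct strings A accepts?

3

The useful subgraph on states {p4, p6} is acyclic, so L(A) is finite; the longest accepting path visits 2 useful states, giving maximum string length 1.
Counting accepting paths from p6 by length: 1 of length 0, 2 of length 1. Total 3.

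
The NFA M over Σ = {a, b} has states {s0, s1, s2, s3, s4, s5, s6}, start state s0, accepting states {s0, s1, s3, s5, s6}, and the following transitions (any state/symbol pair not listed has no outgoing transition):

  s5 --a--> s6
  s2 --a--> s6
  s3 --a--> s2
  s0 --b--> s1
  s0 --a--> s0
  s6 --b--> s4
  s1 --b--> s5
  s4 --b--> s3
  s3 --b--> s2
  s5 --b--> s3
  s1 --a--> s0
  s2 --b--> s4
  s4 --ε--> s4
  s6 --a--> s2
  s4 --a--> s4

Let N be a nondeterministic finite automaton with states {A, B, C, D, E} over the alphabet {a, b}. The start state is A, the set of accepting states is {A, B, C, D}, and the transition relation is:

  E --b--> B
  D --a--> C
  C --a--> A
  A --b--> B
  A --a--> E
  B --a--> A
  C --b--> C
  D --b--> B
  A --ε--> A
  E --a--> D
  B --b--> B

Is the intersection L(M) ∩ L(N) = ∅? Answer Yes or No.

The empty string ε is accepted by both M and N.
Hence L(M) ∩ L(N) ≠ ∅.

No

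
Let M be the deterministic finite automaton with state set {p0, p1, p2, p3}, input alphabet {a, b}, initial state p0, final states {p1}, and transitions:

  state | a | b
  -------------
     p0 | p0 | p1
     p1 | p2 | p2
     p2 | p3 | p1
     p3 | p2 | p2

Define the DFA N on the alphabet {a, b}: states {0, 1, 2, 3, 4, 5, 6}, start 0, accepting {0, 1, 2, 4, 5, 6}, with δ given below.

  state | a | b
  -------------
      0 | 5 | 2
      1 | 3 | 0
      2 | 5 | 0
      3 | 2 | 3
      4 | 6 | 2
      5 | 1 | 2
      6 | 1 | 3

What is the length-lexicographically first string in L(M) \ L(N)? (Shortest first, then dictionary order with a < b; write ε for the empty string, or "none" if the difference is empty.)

aaab

The string aaab is accepted by M but not by N.
No shorter string lies in the difference, and aaab is the lexicographically first length-4 string in L(M) \ L(N).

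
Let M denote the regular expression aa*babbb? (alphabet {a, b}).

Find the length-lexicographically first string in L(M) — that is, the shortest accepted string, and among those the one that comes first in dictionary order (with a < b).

ababb

By inspection of the expression, no string of length less than 5 matches, and ababb is the lexicographically first match of length 5.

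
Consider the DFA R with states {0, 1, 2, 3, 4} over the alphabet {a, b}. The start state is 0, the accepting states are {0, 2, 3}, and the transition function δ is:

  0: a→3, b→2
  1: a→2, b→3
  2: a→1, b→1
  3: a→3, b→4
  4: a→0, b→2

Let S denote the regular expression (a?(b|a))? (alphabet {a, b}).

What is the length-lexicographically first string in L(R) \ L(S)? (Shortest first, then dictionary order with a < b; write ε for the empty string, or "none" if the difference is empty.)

The string aaa is accepted by R but not by S.
No shorter string lies in the difference, and aaa is the lexicographically first length-3 string in L(R) \ L(S).

aaa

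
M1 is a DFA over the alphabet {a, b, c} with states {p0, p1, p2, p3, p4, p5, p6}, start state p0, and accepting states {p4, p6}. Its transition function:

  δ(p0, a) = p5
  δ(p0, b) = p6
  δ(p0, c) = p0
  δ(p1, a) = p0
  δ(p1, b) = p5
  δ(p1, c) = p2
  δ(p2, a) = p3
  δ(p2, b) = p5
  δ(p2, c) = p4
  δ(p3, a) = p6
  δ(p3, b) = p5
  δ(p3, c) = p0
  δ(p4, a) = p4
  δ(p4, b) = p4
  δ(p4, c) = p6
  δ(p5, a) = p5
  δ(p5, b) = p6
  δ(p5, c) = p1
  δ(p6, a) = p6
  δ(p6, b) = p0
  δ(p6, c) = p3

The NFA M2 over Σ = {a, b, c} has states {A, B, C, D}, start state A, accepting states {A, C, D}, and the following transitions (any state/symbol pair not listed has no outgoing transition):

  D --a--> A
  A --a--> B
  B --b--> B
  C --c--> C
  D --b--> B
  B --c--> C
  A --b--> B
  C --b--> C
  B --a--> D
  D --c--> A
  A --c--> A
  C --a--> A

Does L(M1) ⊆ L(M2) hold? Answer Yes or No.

The string b is in L(M1) but not in L(M2).
So L(M1) ⊄ L(M2).

No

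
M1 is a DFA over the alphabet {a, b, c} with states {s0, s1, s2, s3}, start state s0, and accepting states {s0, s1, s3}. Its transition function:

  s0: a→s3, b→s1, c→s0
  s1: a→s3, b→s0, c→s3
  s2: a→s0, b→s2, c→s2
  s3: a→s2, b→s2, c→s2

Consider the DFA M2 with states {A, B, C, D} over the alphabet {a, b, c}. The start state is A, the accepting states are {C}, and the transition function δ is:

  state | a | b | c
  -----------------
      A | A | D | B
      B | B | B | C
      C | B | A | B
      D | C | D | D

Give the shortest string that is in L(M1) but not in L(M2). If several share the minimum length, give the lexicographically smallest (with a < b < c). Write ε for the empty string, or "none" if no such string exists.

The empty string ε is accepted by M1 but not by M2.
Since ε is the unique shortest string, it is the required witness.

ε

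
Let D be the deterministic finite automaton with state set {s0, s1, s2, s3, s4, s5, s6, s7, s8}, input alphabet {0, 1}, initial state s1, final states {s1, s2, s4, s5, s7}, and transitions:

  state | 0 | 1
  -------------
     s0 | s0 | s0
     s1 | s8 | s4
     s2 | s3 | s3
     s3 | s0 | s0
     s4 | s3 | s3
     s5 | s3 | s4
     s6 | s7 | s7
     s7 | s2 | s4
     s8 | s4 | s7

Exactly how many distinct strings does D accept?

6

The useful subgraph on states {s1, s2, s4, s7, s8} is acyclic, so L(D) is finite; the longest accepting path visits 4 useful states, giving maximum string length 3.
Counting accepting paths from s1 by length: 1 of length 0, 1 of length 1, 2 of length 2, 2 of length 3. Total 6.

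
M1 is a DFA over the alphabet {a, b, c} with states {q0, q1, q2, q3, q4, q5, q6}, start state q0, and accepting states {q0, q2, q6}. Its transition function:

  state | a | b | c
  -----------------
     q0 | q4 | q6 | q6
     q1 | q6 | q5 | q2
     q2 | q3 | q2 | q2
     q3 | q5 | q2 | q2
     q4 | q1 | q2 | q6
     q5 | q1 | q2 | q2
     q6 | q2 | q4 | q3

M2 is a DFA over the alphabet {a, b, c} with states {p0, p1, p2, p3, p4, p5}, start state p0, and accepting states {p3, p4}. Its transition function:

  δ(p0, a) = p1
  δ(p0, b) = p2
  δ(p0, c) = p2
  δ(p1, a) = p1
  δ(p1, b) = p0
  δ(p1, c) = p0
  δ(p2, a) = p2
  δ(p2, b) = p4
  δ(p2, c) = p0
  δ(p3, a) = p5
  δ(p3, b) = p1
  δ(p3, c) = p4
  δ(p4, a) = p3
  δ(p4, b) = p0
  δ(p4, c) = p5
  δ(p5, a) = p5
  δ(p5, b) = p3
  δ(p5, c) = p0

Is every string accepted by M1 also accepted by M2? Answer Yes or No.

The empty string ε is in L(M1) but not in L(M2).
So L(M1) ⊄ L(M2).

No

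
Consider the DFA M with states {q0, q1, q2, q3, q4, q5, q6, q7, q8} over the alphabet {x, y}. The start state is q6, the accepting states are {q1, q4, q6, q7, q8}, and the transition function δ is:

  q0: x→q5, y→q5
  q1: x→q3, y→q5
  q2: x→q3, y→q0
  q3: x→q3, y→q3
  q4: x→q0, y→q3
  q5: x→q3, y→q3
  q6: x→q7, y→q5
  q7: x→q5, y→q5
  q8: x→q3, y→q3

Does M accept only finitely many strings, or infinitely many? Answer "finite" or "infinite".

finite

The useful states (reachable from q6 and able to reach an accepting state) are {q6, q7}.
Restricted to these states the transition graph has no cycle, so every accepting path has bounded length and L is finite.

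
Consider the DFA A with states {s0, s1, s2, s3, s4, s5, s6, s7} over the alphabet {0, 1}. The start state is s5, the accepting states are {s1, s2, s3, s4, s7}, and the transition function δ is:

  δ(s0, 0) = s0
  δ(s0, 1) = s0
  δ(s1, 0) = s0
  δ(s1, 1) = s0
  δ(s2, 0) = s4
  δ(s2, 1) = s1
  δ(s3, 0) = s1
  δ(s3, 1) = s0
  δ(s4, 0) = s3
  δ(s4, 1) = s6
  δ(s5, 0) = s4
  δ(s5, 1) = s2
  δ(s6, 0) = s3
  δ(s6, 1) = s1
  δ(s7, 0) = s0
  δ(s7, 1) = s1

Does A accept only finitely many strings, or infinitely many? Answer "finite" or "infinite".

finite

The useful states (reachable from s5 and able to reach an accepting state) are {s1, s2, s3, s4, s5, s6}.
Restricted to these states the transition graph has no cycle, so every accepting path has bounded length and L is finite.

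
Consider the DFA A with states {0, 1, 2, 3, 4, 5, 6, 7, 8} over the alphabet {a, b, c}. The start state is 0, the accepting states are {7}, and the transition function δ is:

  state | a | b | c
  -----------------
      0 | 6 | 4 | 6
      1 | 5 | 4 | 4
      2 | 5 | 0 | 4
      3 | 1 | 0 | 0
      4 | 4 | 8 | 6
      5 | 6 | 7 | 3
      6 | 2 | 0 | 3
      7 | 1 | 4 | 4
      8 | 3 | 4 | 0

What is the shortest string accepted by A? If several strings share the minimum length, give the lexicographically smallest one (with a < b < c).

A breadth-first search from 0 reaches an accepting state first via the path 0 → 6 → 2 → 5 → 7 on input aaab.
No string of length < 4 is accepted (BFS exhausts all shorter strings without reaching an accepting state), and aaab is the lexicographically least accepting string of length 4.

aaab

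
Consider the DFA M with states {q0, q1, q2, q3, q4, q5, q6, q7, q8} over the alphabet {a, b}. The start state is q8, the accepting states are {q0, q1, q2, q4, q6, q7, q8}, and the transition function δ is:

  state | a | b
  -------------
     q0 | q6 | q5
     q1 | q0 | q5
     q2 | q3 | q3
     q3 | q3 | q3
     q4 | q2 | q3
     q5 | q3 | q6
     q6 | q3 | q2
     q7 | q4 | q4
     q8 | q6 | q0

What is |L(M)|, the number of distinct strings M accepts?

The useful subgraph on states {q0, q2, q5, q6, q8} is acyclic, so L(M) is finite; the longest accepting path visits 5 useful states, giving maximum string length 4.
Counting accepting paths from q8 by length: 1 of length 0, 2 of length 1, 2 of length 2, 2 of length 3, 1 of length 4. Total 8.

8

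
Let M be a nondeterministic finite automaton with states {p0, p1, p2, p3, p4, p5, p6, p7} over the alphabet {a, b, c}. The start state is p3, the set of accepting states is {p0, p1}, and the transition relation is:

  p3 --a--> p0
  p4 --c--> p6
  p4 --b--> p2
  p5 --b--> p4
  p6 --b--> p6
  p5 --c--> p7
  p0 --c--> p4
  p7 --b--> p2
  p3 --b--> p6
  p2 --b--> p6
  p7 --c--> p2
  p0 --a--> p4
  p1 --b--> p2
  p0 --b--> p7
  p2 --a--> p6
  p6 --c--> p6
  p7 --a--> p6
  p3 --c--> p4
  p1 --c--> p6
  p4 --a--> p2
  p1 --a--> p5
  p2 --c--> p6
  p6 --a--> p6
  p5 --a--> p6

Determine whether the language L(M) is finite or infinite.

The useful states (reachable from p3 and able to reach an accepting state) are {p0, p3}.
Restricted to these states the transition graph has no cycle, so every accepting path has bounded length and L is finite.

finite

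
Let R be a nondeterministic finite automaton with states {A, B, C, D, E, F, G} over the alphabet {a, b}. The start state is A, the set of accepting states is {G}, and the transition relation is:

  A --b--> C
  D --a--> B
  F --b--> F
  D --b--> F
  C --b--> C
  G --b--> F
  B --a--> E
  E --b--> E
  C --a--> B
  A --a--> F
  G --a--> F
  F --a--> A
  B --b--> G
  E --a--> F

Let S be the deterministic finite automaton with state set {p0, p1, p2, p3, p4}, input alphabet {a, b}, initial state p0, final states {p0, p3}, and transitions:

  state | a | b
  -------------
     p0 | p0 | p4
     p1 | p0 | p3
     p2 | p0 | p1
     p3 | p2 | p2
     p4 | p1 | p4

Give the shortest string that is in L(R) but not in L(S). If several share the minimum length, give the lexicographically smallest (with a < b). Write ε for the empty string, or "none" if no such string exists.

ababab

The string ababab is accepted by R but not by S.
No shorter string lies in the difference, and ababab is the lexicographically first length-6 string in L(R) \ L(S).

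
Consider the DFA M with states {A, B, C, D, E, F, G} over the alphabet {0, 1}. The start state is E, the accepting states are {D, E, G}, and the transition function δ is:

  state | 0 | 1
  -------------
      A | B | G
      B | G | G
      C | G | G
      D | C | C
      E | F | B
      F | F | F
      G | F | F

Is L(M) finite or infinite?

finite

The useful states (reachable from E and able to reach an accepting state) are {B, E, G}.
Restricted to these states the transition graph has no cycle, so every accepting path has bounded length and L is finite.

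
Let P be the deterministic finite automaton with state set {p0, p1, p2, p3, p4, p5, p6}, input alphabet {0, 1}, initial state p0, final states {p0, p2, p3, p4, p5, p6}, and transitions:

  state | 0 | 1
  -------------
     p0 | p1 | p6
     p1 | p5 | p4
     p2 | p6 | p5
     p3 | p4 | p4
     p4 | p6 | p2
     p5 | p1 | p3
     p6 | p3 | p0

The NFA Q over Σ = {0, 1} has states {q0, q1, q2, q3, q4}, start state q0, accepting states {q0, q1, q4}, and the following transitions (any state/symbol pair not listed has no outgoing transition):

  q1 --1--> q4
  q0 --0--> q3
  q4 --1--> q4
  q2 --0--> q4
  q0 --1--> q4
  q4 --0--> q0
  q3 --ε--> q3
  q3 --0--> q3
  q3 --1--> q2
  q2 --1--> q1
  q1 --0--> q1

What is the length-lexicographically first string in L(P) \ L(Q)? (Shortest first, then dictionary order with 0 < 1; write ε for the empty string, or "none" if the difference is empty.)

The string 00 is accepted by P but not by Q.
No shorter string lies in the difference, and 00 is the lexicographically first length-2 string in L(P) \ L(Q).

00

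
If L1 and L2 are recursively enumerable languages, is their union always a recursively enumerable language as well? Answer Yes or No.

Simulate recognisers for L₁ and L₂ in parallel, alternating one step of each, and accept as soon as either accepts.
So the recursively enumerable languages are closed under union.

Yes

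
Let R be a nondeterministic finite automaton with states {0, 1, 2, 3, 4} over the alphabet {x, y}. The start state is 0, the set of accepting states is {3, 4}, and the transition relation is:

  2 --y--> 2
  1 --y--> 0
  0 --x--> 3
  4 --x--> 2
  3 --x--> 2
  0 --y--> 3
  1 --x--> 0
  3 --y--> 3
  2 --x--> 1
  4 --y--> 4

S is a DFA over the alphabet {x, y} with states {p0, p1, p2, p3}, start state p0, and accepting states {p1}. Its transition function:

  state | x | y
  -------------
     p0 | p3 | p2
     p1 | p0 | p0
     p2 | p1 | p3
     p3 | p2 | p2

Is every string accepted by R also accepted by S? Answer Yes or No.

The string x is in L(R) but not in L(S).
So L(R) ⊄ L(S).

No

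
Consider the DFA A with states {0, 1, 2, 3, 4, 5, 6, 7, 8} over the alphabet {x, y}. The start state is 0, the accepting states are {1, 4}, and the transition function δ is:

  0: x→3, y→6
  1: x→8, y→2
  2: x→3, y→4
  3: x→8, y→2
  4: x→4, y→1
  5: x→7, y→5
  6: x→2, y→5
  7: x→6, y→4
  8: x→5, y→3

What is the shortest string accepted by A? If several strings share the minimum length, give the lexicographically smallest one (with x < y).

xyy

A breadth-first search from 0 reaches an accepting state first via the path 0 → 3 → 2 → 4 on input xyy.
No string of length < 3 is accepted (BFS exhausts all shorter strings without reaching an accepting state), and xyy is the lexicographically least accepting string of length 3.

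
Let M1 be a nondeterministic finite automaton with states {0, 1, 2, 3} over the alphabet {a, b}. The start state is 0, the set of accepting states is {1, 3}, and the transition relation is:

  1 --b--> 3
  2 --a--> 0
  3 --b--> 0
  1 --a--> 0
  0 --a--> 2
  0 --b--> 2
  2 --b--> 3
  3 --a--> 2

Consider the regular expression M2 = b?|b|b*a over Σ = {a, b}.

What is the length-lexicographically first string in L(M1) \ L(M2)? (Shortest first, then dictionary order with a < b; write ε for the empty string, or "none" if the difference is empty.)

The string ab is accepted by M1 but not by M2.
No shorter string lies in the difference, and ab is the lexicographically first length-2 string in L(M1) \ L(M2).

ab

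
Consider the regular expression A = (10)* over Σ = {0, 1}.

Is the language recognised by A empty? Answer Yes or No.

The empty string ε matches the expression, so it belongs to L(A).
Since L(A) contains at least one string, it is not empty.

No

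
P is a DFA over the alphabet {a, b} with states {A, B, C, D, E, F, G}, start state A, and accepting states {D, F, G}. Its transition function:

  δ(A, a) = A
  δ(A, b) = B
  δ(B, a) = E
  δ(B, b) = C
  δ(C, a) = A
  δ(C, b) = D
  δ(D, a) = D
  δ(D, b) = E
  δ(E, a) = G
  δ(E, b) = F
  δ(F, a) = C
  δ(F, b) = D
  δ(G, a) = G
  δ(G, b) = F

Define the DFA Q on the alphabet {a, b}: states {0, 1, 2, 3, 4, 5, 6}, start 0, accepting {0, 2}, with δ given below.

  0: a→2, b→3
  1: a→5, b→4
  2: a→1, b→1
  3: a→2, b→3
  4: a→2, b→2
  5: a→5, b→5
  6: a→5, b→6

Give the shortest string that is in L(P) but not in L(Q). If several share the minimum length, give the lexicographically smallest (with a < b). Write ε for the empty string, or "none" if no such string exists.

The string baa is accepted by P but not by Q.
No shorter string lies in the difference, and baa is the lexicographically first length-3 string in L(P) \ L(Q).

baa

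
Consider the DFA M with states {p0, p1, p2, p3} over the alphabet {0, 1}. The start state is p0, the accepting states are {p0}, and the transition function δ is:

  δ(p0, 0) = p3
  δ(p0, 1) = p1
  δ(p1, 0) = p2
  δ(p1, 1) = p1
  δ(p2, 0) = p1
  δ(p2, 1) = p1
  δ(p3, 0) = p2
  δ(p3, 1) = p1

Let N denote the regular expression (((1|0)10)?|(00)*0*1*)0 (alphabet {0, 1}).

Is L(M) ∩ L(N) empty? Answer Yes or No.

Converting the expression N to a DFA (subset construction, then merging equivalent states) gives the minimal DFA with states {n0, n1, n2, n3, n4, n5, n6, n7, n8}, start state n0, accepting states {n1, n3, n5, n7} and transitions n0: 0→n1, 1→n2; n1: 0→n3, 1→n4; n2: 0→n5, 1→n4; n3: 0→n3, 1→n6; n4: 0→n7, 1→n6; n5: 0→n8, 1→n8; n6: 0→n5, 1→n6; n7: 0→n5, 1→n8; n8: 0→n8, 1→n8.
Exploring the product automaton M × N from the start pair (p0, n0), following both machines on each input symbol, reaches 12 state pairs: (p0, n0), (p3, n1), (p1, n2), (p2, n3), (p1, n4), (p2, n5), (p1, n3), (p1, n6), (p2, n7), (p1, n8), (p1, n5), (p2, n8).
M accepts in {p0} and N accepts in {n1, n3, n5, n7}; no reachable pair has both components accepting, so no string drives both machines to acceptance simultaneously and L(M) ∩ L(N) = ∅.
So no string is accepted by both, and the intersection is empty.

Yes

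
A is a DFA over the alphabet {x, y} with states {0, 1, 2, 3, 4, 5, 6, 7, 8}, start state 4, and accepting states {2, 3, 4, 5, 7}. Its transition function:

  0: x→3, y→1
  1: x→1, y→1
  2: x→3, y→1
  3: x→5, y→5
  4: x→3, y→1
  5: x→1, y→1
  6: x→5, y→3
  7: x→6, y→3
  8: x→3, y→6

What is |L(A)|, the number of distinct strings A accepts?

The useful subgraph on states {3, 4, 5} is acyclic, so L(A) is finite; the longest accepting path visits 3 useful states, giving maximum string length 2.
Counting accepting paths from 4 by length: 1 of length 0, 1 of length 1, 2 of length 2. Total 4.

4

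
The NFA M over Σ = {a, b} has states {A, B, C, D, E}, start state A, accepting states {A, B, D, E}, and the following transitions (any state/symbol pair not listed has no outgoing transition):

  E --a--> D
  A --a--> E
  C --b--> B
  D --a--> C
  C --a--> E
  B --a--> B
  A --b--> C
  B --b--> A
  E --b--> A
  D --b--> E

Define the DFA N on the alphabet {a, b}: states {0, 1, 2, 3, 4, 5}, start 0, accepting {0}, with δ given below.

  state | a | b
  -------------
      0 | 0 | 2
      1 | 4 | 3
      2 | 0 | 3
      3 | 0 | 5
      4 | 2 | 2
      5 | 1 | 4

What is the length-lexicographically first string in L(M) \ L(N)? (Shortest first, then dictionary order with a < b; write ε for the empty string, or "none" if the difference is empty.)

ab

The string ab is accepted by M but not by N.
No shorter string lies in the difference, and ab is the lexicographically first length-2 string in L(M) \ L(N).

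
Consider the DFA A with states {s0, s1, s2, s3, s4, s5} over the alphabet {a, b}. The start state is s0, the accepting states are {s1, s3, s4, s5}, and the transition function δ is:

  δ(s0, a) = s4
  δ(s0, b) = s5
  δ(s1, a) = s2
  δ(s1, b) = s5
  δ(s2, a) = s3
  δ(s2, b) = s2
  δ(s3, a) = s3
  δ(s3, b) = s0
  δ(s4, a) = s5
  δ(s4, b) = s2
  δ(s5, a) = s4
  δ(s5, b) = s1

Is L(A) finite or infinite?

infinite

State s2 is reachable from the start and can reach an accepting state, and it lies on the cycle s2 → s2.
Traversing that cycle any number of times yields accepted strings of unbounded length, so the language is infinite.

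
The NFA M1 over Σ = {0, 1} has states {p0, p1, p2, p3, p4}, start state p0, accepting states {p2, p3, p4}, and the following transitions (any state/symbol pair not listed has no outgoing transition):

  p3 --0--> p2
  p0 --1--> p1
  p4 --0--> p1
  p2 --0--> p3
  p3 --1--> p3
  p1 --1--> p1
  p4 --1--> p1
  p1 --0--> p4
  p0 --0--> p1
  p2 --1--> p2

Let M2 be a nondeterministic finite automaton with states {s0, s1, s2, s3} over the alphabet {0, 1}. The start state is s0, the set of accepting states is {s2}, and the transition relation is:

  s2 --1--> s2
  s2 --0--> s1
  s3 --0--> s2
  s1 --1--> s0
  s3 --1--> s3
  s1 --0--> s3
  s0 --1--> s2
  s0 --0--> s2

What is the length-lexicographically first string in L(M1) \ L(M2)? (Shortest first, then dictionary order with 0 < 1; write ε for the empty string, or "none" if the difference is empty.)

00

The string 00 is accepted by M1 but not by M2.
No shorter string lies in the difference, and 00 is the lexicographically first length-2 string in L(M1) \ L(M2).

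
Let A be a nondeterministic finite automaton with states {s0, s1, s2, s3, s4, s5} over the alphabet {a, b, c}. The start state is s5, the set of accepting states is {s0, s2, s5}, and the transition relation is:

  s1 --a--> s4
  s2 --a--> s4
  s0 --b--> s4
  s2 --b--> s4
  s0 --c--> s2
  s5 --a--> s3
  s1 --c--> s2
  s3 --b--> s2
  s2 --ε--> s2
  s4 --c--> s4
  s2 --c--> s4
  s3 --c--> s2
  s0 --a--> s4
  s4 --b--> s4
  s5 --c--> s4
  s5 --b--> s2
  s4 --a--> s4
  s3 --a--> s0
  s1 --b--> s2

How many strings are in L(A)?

6

The useful subgraph on states {s0, s2, s3, s5} is acyclic, so L(A) is finite; the longest accepting path visits 4 useful states, giving maximum string length 3.
Counting accepting paths from s5 by length: 1 of length 0, 1 of length 1, 3 of length 2, 1 of length 3. Total 6.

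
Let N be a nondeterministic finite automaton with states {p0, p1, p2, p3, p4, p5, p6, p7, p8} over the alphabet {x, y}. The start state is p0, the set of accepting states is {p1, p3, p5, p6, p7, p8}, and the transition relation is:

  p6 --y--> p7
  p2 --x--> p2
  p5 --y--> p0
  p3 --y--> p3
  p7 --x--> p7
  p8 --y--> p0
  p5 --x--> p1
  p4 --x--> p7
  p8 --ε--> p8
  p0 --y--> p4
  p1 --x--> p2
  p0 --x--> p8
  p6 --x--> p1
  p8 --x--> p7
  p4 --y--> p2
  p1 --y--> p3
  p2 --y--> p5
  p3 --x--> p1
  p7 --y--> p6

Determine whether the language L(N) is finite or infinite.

State p0 is reachable from the start and can reach an accepting state, and it lies on the cycle p0 → p8 → p0.
Traversing that cycle any number of times yields accepted strings of unbounded length, so the language is infinite.

infinite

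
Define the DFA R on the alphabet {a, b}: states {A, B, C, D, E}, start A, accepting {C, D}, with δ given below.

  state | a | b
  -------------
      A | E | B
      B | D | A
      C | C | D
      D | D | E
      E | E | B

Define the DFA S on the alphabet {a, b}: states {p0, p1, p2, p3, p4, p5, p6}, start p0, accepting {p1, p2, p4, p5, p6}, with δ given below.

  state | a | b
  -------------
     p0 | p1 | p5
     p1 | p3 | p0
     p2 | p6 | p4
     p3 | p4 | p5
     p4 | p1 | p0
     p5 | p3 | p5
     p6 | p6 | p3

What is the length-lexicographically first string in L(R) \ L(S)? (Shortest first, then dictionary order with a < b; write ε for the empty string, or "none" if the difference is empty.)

ba

The string ba is accepted by R but not by S.
No shorter string lies in the difference, and ba is the lexicographically first length-2 string in L(R) \ L(S).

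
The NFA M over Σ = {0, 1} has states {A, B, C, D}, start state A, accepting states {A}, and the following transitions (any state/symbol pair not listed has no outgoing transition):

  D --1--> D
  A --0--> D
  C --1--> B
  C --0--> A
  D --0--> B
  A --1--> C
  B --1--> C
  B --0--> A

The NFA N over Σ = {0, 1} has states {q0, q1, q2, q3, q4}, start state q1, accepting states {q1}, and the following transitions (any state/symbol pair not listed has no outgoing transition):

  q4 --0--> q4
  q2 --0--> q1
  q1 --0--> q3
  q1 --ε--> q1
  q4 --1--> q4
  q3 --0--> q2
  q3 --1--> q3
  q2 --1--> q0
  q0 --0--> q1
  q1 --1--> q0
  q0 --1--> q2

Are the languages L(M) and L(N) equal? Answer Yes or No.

Yes

Exploring the product automaton M × N from the start pair (A, q1), following both machines on each input symbol, reaches 4 state pairs: (A, q1), (D, q3), (C, q0), (B, q2).
M accepts in {A} and N accepts in {q1}. In every reachable pair the two components are either both accepting — (A, q1) — or both non-accepting, so no string is accepted by exactly one of the machines: L(M) \ L(N) and L(N) \ L(M) are both empty.
Hence every string is accepted by M iff it is accepted by N, and the two languages coincide.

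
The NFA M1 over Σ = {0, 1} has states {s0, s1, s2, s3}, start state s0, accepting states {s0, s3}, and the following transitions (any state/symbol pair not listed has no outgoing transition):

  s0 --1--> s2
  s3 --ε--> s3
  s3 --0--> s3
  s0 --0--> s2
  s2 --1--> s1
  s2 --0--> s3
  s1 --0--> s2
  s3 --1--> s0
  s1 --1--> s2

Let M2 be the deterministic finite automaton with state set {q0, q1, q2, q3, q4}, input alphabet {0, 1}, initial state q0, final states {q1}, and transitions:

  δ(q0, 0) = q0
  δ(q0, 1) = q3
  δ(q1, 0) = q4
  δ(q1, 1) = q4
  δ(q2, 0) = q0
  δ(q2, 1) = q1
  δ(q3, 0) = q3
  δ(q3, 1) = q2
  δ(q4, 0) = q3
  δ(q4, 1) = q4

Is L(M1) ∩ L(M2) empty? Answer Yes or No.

Exploring the product automaton M1 × M2 from the start pair (s0, q0), following both machines on each input symbol, reaches 16 state pairs: (s0, q0), (s2, q0), (s2, q3), (s3, q0), (s1, q3), (s3, q3), (s1, q2), (s0, q3), (s2, q2), (s0, q2), (s2, q1), (s1, q1), (s3, q4), (s1, q4), (s2, q4), (s0, q4).
M1 accepts in {s0, s3} and M2 accepts in {q1}; no reachable pair has both components accepting, so no string drives both machines to acceptance simultaneously and L(M1) ∩ L(M2) = ∅.
So no string is accepted by both, and the intersection is empty.

Yes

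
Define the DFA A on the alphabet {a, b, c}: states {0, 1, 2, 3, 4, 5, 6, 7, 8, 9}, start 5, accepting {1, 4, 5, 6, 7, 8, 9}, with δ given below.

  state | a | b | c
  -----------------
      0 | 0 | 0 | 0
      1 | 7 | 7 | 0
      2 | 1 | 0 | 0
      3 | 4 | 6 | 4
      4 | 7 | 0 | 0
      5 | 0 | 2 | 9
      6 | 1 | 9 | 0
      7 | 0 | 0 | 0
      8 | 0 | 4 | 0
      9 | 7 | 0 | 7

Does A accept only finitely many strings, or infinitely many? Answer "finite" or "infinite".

The useful states (reachable from 5 and able to reach an accepting state) are {1, 2, 5, 7, 9}.
Restricted to these states the transition graph has no cycle, so every accepting path has bounded length and L is finite.

finite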